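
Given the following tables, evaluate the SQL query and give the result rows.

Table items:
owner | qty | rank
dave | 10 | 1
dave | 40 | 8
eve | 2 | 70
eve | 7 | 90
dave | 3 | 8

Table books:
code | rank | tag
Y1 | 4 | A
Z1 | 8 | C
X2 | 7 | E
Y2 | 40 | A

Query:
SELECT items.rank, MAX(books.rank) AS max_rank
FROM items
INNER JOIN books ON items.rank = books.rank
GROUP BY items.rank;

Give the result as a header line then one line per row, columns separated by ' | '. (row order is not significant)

After JOIN books (2 rows):
items.owner | items.qty | items.rank | books.code | books.rank | books.tag
dave | 40 | 8 | Z1 | 8 | C
dave | 3 | 8 | Z1 | 8 | C
After GROUP BY (1 rows):
items.rank | max_rank
8 | 8

== RESULT ==
items.rank | max_rank
8 | 8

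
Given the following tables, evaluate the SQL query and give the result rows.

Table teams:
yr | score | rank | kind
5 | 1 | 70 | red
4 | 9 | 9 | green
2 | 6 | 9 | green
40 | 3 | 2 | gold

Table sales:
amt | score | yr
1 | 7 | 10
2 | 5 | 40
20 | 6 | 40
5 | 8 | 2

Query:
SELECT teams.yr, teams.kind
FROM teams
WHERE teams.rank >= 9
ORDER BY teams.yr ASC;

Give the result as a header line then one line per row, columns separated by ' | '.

== RESULT ==
teams.yr | teams.kind
2 | green
4 | green
5 | red

Derivation:
After WHERE (3 rows):
teams.yr | teams.score | teams.rank | teams.kind
5 | 1 | 70 | red
4 | 9 | 9 | green
2 | 6 | 9 | green
After SELECT (3 rows):
teams.yr | teams.kind
5 | red
4 | green
2 | green
After ORDER BY (3 rows):
teams.yr | teams.kind
2 | green
4 | green
5 | red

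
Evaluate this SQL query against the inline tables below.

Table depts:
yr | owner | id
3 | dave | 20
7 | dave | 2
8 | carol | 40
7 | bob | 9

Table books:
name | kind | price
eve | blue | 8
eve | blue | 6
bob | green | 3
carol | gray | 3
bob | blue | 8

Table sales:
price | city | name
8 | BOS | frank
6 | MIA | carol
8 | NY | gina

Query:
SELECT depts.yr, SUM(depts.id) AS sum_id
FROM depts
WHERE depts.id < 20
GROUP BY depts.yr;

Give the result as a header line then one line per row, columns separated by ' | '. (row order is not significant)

== RESULT ==
depts.yr | sum_id
7 | 11

Derivation:
After WHERE (2 rows):
depts.yr | depts.owner | depts.id
7 | dave | 2
7 | bob | 9
After GROUP BY (1 rows):
depts.yr | sum_id
7 | 11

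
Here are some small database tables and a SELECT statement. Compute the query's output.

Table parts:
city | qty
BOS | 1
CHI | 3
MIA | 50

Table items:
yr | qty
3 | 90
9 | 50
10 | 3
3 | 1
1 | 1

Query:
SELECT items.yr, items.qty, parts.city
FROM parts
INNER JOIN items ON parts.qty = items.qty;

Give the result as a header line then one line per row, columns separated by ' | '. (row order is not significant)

After JOIN items (4 rows):
parts.city | parts.qty | items.yr | items.qty
BOS | 1 | 3 | 1
BOS | 1 | 1 | 1
CHI | 3 | 10 | 3
MIA | 50 | 9 | 50
After SELECT (4 rows):
items.yr | items.qty | parts.city
3 | 1 | BOS
1 | 1 | BOS
10 | 3 | CHI
9 | 50 | MIA

== RESULT ==
items.yr | items.qty | parts.city
3 | 1 | BOS
1 | 1 | BOS
10 | 3 | CHI
9 | 50 | MIA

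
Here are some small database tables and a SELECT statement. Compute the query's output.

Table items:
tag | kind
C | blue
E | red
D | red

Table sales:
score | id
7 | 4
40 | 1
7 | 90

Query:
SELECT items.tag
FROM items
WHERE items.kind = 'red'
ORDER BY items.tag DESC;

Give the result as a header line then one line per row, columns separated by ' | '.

== RESULT ==
items.tag
E
D

Derivation:
After WHERE (2 rows):
items.tag | items.kind
E | red
D | red
After SELECT (2 rows):
items.tag
E
D
After ORDER BY (2 rows):
items.tag
E
D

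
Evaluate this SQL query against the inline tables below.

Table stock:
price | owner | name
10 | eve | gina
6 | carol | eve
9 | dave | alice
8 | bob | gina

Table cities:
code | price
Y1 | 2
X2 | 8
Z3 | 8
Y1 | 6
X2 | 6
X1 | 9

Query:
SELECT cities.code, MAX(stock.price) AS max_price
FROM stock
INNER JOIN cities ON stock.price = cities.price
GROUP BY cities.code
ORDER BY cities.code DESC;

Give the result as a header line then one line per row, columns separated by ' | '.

== RESULT ==
cities.code | max_price
Z3 | 8
Y1 | 6
X2 | 8
X1 | 9

Derivation:
After JOIN cities (5 rows):
stock.price | stock.owner | stock.name | cities.code | cities.price
6 | carol | eve | Y1 | 6
6 | carol | eve | X2 | 6
9 | dave | alice | X1 | 9
8 | bob | gina | X2 | 8
8 | bob | gina | Z3 | 8
After GROUP BY (4 rows):
cities.code | max_price
Y1 | 6
X2 | 8
X1 | 9
Z3 | 8
After ORDER BY (4 rows):
cities.code | max_price
Z3 | 8
Y1 | 6
X2 | 8
X1 | 9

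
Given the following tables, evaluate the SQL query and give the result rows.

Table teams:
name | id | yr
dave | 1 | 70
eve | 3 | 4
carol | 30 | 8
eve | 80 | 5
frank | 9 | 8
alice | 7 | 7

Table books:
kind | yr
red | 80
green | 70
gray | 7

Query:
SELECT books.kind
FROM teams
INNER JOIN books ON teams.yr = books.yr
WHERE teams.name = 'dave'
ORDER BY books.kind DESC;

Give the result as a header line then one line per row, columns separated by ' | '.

After JOIN books (2 rows):
teams.name | teams.id | teams.yr | books.kind | books.yr
dave | 1 | 70 | green | 70
alice | 7 | 7 | gray | 7
After WHERE (1 rows):
teams.name | teams.id | teams.yr | books.kind | books.yr
dave | 1 | 70 | green | 70
After SELECT (1 rows):
books.kind
green
After ORDER BY (1 rows):
books.kind
green

== RESULT ==
books.kind
green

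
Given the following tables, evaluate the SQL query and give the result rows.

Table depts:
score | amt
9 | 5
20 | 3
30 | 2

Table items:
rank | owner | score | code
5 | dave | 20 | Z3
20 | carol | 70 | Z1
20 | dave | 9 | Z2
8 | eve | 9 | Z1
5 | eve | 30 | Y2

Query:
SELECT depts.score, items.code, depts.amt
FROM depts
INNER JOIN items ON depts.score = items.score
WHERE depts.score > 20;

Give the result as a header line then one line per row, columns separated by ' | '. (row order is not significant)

== RESULT ==
depts.score | items.code | depts.amt
30 | Y2 | 2

Derivation:
After JOIN items (4 rows):
depts.score | depts.amt | items.rank | items.owner | items.score | items.code
9 | 5 | 20 | dave | 9 | Z2
9 | 5 | 8 | eve | 9 | Z1
20 | 3 | 5 | dave | 20 | Z3
30 | 2 | 5 | eve | 30 | Y2
After WHERE (1 rows):
depts.score | depts.amt | items.rank | items.owner | items.score | items.code
30 | 2 | 5 | eve | 30 | Y2
After SELECT (1 rows):
depts.score | items.code | depts.amt
30 | Y2 | 2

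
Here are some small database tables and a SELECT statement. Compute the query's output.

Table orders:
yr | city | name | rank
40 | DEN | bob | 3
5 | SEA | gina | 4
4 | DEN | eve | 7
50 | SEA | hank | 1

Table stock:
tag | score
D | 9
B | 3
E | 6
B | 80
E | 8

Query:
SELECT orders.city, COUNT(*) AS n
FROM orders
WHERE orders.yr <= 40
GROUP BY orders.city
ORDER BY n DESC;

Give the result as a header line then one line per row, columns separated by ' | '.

== RESULT ==
orders.city | n
DEN | 2
SEA | 1

Derivation:
After WHERE (3 rows):
orders.yr | orders.city | orders.name | orders.rank
40 | DEN | bob | 3
5 | SEA | gina | 4
4 | DEN | eve | 7
After GROUP BY (2 rows):
orders.city | n
DEN | 2
SEA | 1
After ORDER BY (2 rows):
orders.city | n
DEN | 2
SEA | 1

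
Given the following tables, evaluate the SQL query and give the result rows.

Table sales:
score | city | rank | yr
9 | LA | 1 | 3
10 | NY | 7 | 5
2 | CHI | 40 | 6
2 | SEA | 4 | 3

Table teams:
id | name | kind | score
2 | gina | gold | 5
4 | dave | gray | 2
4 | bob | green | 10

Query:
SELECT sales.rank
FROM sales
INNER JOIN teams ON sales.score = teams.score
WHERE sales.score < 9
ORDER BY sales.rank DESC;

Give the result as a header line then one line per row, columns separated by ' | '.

After JOIN teams (3 rows):
sales.score | sales.city | sales.rank | sales.yr | teams.id | teams.name | teams.kind | teams.score
10 | NY | 7 | 5 | 4 | bob | green | 10
2 | CHI | 40 | 6 | 4 | dave | gray | 2
2 | SEA | 4 | 3 | 4 | dave | gray | 2
After WHERE (2 rows):
sales.score | sales.city | sales.rank | sales.yr | teams.id | teams.name | teams.kind | teams.score
2 | CHI | 40 | 6 | 4 | dave | gray | 2
2 | SEA | 4 | 3 | 4 | dave | gray | 2
After SELECT (2 rows):
sales.rank
40
4
After ORDER BY (2 rows):
sales.rank
40
4

== RESULT ==
sales.rank
40
4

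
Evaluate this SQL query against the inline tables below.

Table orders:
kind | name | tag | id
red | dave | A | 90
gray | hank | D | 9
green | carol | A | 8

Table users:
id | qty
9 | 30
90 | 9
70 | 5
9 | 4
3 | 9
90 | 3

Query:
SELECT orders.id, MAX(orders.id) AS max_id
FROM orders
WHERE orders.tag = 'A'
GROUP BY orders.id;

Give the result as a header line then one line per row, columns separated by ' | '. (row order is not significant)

== RESULT ==
orders.id | max_id
90 | 90
8 | 8

Derivation:
After WHERE (2 rows):
orders.kind | orders.name | orders.tag | orders.id
red | dave | A | 90
green | carol | A | 8
After GROUP BY (2 rows):
orders.id | max_id
90 | 90
8 | 8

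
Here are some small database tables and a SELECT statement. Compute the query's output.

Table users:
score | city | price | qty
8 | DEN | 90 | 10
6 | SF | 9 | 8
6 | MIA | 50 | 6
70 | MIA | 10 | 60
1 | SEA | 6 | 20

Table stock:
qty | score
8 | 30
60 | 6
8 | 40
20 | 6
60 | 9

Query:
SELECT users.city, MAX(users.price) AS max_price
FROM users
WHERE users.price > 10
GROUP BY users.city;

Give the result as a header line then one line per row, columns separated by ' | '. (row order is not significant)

After WHERE (2 rows):
users.score | users.city | users.price | users.qty
8 | DEN | 90 | 10
6 | MIA | 50 | 6
After GROUP BY (2 rows):
users.city | max_price
DEN | 90
MIA | 50

== RESULT ==
users.city | max_price
DEN | 90
MIA | 50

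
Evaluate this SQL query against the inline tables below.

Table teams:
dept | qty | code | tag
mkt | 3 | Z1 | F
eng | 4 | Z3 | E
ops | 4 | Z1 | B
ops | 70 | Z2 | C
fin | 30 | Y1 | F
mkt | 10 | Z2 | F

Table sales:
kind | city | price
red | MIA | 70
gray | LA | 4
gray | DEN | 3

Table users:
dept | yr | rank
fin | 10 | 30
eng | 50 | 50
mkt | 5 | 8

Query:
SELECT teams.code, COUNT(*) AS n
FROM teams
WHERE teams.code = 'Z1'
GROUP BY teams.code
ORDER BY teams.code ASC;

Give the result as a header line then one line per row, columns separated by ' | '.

== RESULT ==
teams.code | n
Z1 | 2

Derivation:
After WHERE (2 rows):
teams.dept | teams.qty | teams.code | teams.tag
mkt | 3 | Z1 | F
ops | 4 | Z1 | B
After GROUP BY (1 rows):
teams.code | n
Z1 | 2
After ORDER BY (1 rows):
teams.code | n
Z1 | 2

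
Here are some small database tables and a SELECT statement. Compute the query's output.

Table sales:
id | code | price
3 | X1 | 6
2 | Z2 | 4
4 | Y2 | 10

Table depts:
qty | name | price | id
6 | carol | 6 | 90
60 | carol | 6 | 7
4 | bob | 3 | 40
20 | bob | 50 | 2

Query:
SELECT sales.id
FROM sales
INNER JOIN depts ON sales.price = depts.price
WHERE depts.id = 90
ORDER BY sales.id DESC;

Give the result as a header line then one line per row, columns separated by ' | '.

After JOIN depts (2 rows):
sales.id | sales.code | sales.price | depts.qty | depts.name | depts.price | depts.id
3 | X1 | 6 | 6 | carol | 6 | 90
3 | X1 | 6 | 60 | carol | 6 | 7
After WHERE (1 rows):
sales.id | sales.code | sales.price | depts.qty | depts.name | depts.price | depts.id
3 | X1 | 6 | 6 | carol | 6 | 90
After SELECT (1 rows):
sales.id
3
After ORDER BY (1 rows):
sales.id
3

== RESULT ==
sales.id
3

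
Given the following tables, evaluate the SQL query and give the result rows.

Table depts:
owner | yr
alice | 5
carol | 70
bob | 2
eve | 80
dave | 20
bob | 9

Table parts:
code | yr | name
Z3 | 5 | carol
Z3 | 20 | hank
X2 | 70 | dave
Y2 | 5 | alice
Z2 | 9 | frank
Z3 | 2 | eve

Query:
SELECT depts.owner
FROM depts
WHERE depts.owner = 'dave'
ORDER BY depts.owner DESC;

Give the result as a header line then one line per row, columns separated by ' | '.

After WHERE (1 rows):
depts.owner | depts.yr
dave | 20
After SELECT (1 rows):
depts.owner
dave
After ORDER BY (1 rows):
depts.owner
dave

== RESULT ==
depts.owner
dave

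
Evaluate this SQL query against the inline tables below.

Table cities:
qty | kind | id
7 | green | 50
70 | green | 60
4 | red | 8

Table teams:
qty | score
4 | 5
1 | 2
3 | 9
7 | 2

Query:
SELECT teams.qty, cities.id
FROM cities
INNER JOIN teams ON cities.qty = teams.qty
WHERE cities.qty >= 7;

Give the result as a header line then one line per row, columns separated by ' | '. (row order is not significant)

After JOIN teams (2 rows):
cities.qty | cities.kind | cities.id | teams.qty | teams.score
7 | green | 50 | 7 | 2
4 | red | 8 | 4 | 5
After WHERE (1 rows):
cities.qty | cities.kind | cities.id | teams.qty | teams.score
7 | green | 50 | 7 | 2
After SELECT (1 rows):
teams.qty | cities.id
7 | 50

== RESULT ==
teams.qty | cities.id
7 | 50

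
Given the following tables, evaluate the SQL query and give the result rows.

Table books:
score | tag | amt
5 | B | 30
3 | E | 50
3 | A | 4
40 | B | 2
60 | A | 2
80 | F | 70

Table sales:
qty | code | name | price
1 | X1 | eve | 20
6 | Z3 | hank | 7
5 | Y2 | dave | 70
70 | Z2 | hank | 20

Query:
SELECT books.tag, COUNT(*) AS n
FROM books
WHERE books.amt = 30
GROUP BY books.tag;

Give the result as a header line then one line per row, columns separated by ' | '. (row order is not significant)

After WHERE (1 rows):
books.score | books.tag | books.amt
5 | B | 30
After GROUP BY (1 rows):
books.tag | n
B | 1

== RESULT ==
books.tag | n
B | 1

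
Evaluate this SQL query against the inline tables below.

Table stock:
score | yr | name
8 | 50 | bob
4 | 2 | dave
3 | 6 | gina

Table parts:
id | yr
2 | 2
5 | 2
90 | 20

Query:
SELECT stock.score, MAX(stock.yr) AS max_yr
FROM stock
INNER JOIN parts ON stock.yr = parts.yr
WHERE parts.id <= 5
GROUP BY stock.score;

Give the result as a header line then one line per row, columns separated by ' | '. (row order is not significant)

== RESULT ==
stock.score | max_yr
4 | 2

Derivation:
After JOIN parts (2 rows):
stock.score | stock.yr | stock.name | parts.id | parts.yr
4 | 2 | dave | 2 | 2
4 | 2 | dave | 5 | 2
After WHERE (2 rows):
stock.score | stock.yr | stock.name | parts.id | parts.yr
4 | 2 | dave | 2 | 2
4 | 2 | dave | 5 | 2
After GROUP BY (1 rows):
stock.score | max_yr
4 | 2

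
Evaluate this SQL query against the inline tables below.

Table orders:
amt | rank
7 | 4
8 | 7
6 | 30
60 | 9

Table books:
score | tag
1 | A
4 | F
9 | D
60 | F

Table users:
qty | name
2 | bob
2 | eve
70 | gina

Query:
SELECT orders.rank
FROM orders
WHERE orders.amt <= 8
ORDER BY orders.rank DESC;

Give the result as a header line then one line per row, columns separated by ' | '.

After WHERE (3 rows):
orders.amt | orders.rank
7 | 4
8 | 7
6 | 30
After SELECT (3 rows):
orders.rank
4
7
30
After ORDER BY (3 rows):
orders.rank
30
7
4

== RESULT ==
orders.rank
30
7
4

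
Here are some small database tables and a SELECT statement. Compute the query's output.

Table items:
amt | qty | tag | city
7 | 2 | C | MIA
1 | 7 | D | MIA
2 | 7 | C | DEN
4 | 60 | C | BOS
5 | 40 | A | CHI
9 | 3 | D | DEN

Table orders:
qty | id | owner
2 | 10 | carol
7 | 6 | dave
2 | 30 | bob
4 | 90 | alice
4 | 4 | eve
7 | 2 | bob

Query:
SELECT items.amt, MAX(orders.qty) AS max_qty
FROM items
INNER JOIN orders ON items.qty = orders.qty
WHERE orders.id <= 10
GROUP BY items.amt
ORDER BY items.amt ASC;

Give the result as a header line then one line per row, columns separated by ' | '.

After JOIN orders (6 rows):
items.amt | items.qty | items.tag | items.city | orders.qty | orders.id | orders.owner
7 | 2 | C | MIA | 2 | 10 | carol
7 | 2 | C | MIA | 2 | 30 | bob
1 | 7 | D | MIA | 7 | 6 | dave
1 | 7 | D | MIA | 7 | 2 | bob
2 | 7 | C | DEN | 7 | 6 | dave
2 | 7 | C | DEN | 7 | 2 | bob
After WHERE (5 rows):
items.amt | items.qty | items.tag | items.city | orders.qty | orders.id | orders.owner
7 | 2 | C | MIA | 2 | 10 | carol
1 | 7 | D | MIA | 7 | 6 | dave
1 | 7 | D | MIA | 7 | 2 | bob
2 | 7 | C | DEN | 7 | 6 | dave
2 | 7 | C | DEN | 7 | 2 | bob
After GROUP BY (3 rows):
items.amt | max_qty
7 | 2
1 | 7
2 | 7
After ORDER BY (3 rows):
items.amt | max_qty
1 | 7
2 | 7
7 | 2

== RESULT ==
items.amt | max_qty
1 | 7
2 | 7
7 | 2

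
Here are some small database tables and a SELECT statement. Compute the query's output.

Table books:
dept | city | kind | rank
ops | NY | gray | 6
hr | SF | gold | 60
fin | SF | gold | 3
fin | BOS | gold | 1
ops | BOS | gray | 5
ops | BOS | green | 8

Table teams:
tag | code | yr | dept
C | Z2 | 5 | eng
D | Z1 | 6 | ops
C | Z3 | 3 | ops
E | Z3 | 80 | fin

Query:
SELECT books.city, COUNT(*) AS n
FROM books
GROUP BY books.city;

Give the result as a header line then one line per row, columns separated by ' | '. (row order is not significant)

After GROUP BY (3 rows):
books.city | n
NY | 1
SF | 2
BOS | 3

== RESULT ==
books.city | n
NY | 1
SF | 2
BOS | 3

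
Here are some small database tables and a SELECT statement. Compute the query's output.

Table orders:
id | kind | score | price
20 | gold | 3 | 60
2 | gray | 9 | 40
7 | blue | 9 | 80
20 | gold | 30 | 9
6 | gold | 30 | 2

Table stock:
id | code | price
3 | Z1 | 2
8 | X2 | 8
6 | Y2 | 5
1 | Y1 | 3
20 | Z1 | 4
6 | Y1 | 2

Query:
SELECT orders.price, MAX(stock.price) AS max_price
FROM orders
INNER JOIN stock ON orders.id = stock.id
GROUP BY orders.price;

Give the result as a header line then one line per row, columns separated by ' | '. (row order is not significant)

After JOIN stock (4 rows):
orders.id | orders.kind | orders.score | orders.price | stock.id | stock.code | stock.price
20 | gold | 3 | 60 | 20 | Z1 | 4
20 | gold | 30 | 9 | 20 | Z1 | 4
6 | gold | 30 | 2 | 6 | Y2 | 5
6 | gold | 30 | 2 | 6 | Y1 | 2
After GROUP BY (3 rows):
orders.price | max_price
60 | 4
9 | 4
2 | 5

== RESULT ==
orders.price | max_price
60 | 4
9 | 4
2 | 5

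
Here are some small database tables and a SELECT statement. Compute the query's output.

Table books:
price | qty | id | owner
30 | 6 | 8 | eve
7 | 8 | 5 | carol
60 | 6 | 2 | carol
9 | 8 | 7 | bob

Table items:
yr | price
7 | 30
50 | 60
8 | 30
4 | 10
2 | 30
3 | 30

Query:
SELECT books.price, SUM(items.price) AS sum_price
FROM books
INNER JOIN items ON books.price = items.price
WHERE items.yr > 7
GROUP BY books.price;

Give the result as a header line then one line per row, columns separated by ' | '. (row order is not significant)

== RESULT ==
books.price | sum_price
30 | 30
60 | 60

Derivation:
After JOIN items (5 rows):
books.price | books.qty | books.id | books.owner | items.yr | items.price
30 | 6 | 8 | eve | 7 | 30
30 | 6 | 8 | eve | 8 | 30
30 | 6 | 8 | eve | 2 | 30
30 | 6 | 8 | eve | 3 | 30
60 | 6 | 2 | carol | 50 | 60
After WHERE (2 rows):
books.price | books.qty | books.id | books.owner | items.yr | items.price
30 | 6 | 8 | eve | 8 | 30
60 | 6 | 2 | carol | 50 | 60
After GROUP BY (2 rows):
books.price | sum_price
30 | 30
60 | 60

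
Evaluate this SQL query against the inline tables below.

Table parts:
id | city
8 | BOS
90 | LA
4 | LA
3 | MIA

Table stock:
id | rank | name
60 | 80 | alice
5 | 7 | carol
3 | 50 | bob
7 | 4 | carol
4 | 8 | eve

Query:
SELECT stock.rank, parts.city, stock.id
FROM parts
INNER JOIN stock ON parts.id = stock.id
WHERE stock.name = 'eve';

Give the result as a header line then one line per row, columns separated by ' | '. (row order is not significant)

== RESULT ==
stock.rank | parts.city | stock.id
8 | LA | 4

Derivation:
After JOIN stock (2 rows):
parts.id | parts.city | stock.id | stock.rank | stock.name
4 | LA | 4 | 8 | eve
3 | MIA | 3 | 50 | bob
After WHERE (1 rows):
parts.id | parts.city | stock.id | stock.rank | stock.name
4 | LA | 4 | 8 | eve
After SELECT (1 rows):
stock.rank | parts.city | stock.id
8 | LA | 4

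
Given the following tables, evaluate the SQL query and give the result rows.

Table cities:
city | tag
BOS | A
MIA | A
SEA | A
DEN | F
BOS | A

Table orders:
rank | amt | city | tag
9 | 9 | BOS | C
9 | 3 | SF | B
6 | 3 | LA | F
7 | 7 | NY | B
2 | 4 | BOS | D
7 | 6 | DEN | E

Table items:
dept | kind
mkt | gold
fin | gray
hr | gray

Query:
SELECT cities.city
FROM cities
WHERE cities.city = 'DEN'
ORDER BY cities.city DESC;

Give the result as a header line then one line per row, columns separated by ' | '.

After WHERE (1 rows):
cities.city | cities.tag
DEN | F
After SELECT (1 rows):
cities.city
DEN
After ORDER BY (1 rows):
cities.city
DEN

== RESULT ==
cities.city
DEN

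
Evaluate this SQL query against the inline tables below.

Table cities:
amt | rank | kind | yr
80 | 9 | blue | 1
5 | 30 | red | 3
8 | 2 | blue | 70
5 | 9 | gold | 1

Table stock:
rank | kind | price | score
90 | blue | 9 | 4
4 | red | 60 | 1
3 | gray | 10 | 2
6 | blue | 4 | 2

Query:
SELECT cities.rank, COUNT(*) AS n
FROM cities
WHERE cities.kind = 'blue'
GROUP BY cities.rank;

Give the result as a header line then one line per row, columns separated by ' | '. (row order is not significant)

== RESULT ==
cities.rank | n
9 | 1
2 | 1

Derivation:
After WHERE (2 rows):
cities.amt | cities.rank | cities.kind | cities.yr
80 | 9 | blue | 1
8 | 2 | blue | 70
After GROUP BY (2 rows):
cities.rank | n
9 | 1
2 | 1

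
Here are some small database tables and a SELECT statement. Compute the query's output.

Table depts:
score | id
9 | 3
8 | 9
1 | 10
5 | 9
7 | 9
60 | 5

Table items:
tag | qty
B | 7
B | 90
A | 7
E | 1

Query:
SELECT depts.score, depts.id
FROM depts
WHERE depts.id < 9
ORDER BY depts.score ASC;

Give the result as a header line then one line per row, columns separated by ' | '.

== RESULT ==
depts.score | depts.id
9 | 3
60 | 5

Derivation:
After WHERE (2 rows):
depts.score | depts.id
9 | 3
60 | 5
After SELECT (2 rows):
depts.score | depts.id
9 | 3
60 | 5
After ORDER BY (2 rows):
depts.score | depts.id
9 | 3
60 | 5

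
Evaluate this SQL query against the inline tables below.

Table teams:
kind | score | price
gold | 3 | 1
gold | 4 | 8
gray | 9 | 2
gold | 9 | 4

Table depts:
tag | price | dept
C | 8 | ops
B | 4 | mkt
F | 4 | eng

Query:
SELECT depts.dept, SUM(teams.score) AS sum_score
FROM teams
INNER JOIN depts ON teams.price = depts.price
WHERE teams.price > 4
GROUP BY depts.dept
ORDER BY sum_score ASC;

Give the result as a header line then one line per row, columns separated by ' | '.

== RESULT ==
depts.dept | sum_score
ops | 4

Derivation:
After JOIN depts (3 rows):
teams.kind | teams.score | teams.price | depts.tag | depts.price | depts.dept
gold | 4 | 8 | C | 8 | ops
gold | 9 | 4 | B | 4 | mkt
gold | 9 | 4 | F | 4 | eng
After WHERE (1 rows):
teams.kind | teams.score | teams.price | depts.tag | depts.price | depts.dept
gold | 4 | 8 | C | 8 | ops
After GROUP BY (1 rows):
depts.dept | sum_score
ops | 4
After ORDER BY (1 rows):
depts.dept | sum_score
ops | 4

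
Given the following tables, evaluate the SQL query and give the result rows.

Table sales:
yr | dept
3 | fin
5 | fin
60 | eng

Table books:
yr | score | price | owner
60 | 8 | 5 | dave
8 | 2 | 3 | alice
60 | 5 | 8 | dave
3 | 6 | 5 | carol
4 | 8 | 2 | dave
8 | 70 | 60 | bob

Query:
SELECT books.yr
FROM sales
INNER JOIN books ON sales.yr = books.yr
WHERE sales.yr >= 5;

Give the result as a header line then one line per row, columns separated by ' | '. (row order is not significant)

== RESULT ==
books.yr
60
60

Derivation:
After JOIN books (3 rows):
sales.yr | sales.dept | books.yr | books.score | books.price | books.owner
3 | fin | 3 | 6 | 5 | carol
60 | eng | 60 | 8 | 5 | dave
60 | eng | 60 | 5 | 8 | dave
After WHERE (2 rows):
sales.yr | sales.dept | books.yr | books.score | books.price | books.owner
60 | eng | 60 | 8 | 5 | dave
60 | eng | 60 | 5 | 8 | dave
After SELECT (2 rows):
books.yr
60
60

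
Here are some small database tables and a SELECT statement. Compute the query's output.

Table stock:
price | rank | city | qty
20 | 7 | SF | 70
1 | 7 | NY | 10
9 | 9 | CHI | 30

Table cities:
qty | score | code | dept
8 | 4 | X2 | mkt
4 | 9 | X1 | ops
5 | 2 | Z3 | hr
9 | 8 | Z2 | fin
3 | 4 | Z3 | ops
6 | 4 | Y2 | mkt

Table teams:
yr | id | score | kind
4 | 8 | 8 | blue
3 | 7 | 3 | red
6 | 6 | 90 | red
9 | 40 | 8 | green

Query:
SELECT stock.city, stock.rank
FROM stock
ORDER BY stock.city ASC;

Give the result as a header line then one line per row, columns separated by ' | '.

== RESULT ==
stock.city | stock.rank
CHI | 9
NY | 7
SF | 7

Derivation:
After SELECT (3 rows):
stock.city | stock.rank
SF | 7
NY | 7
CHI | 9
After ORDER BY (3 rows):
stock.city | stock.rank
CHI | 9
NY | 7
SF | 7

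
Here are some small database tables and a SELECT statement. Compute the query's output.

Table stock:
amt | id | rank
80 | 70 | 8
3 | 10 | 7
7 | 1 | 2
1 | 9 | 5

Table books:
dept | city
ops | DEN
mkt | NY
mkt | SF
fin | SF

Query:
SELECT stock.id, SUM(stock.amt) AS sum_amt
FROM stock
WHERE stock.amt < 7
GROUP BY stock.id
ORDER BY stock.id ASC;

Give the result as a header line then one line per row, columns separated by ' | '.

After WHERE (2 rows):
stock.amt | stock.id | stock.rank
3 | 10 | 7
1 | 9 | 5
After GROUP BY (2 rows):
stock.id | sum_amt
10 | 3
9 | 1
After ORDER BY (2 rows):
stock.id | sum_amt
9 | 1
10 | 3

== RESULT ==
stock.id | sum_amt
9 | 1
10 | 3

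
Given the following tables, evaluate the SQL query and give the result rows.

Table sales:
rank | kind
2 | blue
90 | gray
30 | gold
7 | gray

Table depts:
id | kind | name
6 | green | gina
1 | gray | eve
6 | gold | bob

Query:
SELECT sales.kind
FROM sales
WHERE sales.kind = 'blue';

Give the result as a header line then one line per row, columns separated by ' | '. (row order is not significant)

== RESULT ==
sales.kind
blue

Derivation:
After WHERE (1 rows):
sales.rank | sales.kind
2 | blue
After SELECT (1 rows):
sales.kind
blue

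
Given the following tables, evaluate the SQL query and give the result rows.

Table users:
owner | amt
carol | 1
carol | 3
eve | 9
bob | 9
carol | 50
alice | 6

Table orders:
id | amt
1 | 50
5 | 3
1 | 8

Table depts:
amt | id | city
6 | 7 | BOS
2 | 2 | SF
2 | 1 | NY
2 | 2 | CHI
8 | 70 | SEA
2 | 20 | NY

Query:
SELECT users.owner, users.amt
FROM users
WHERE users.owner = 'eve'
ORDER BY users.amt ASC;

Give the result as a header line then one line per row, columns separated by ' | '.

== RESULT ==
users.owner | users.amt
eve | 9

Derivation:
After WHERE (1 rows):
users.owner | users.amt
eve | 9
After SELECT (1 rows):
users.owner | users.amt
eve | 9
After ORDER BY (1 rows):
users.owner | users.amt
eve | 9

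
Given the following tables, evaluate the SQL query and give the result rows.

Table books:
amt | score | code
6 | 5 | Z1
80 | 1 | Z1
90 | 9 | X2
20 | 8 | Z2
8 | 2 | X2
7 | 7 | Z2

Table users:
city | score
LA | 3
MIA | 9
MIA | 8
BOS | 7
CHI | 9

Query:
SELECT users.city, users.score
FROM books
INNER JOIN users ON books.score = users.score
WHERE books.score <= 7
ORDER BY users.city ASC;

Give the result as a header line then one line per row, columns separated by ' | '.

After JOIN users (4 rows):
books.amt | books.score | books.code | users.city | users.score
90 | 9 | X2 | MIA | 9
90 | 9 | X2 | CHI | 9
20 | 8 | Z2 | MIA | 8
7 | 7 | Z2 | BOS | 7
After WHERE (1 rows):
books.amt | books.score | books.code | users.city | users.score
7 | 7 | Z2 | BOS | 7
After SELECT (1 rows):
users.city | users.score
BOS | 7
After ORDER BY (1 rows):
users.city | users.score
BOS | 7

== RESULT ==
users.city | users.score
BOS | 7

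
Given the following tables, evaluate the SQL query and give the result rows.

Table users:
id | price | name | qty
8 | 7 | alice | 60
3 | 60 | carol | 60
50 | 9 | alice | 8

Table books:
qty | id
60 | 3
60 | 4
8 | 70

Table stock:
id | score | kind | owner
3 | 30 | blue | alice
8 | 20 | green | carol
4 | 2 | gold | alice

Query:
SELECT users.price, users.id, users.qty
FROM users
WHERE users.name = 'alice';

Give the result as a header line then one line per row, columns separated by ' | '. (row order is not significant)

After WHERE (2 rows):
users.id | users.price | users.name | users.qty
8 | 7 | alice | 60
50 | 9 | alice | 8
After SELECT (2 rows):
users.price | users.id | users.qty
7 | 8 | 60
9 | 50 | 8

== RESULT ==
users.price | users.id | users.qty
7 | 8 | 60
9 | 50 | 8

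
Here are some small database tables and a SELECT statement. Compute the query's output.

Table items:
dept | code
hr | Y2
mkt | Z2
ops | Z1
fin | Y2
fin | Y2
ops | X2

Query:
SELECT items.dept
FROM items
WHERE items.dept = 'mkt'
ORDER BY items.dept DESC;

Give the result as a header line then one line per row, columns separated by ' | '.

== RESULT ==
items.dept
mkt

Derivation:
After WHERE (1 rows):
items.dept | items.code
mkt | Z2
After SELECT (1 rows):
items.dept
mkt
After ORDER BY (1 rows):
items.dept
mkt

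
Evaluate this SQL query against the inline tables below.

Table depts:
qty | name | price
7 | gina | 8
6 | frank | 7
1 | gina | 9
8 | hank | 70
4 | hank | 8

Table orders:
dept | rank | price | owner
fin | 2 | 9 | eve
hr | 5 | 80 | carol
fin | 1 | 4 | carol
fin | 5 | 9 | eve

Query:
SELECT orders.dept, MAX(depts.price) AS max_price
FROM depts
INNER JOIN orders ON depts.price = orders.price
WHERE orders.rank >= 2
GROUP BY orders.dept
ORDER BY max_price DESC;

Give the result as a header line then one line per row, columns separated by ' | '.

After JOIN orders (2 rows):
depts.qty | depts.name | depts.price | orders.dept | orders.rank | orders.price | orders.owner
1 | gina | 9 | fin | 2 | 9 | eve
1 | gina | 9 | fin | 5 | 9 | eve
After WHERE (2 rows):
depts.qty | depts.name | depts.price | orders.dept | orders.rank | orders.price | orders.owner
1 | gina | 9 | fin | 2 | 9 | eve
1 | gina | 9 | fin | 5 | 9 | eve
After GROUP BY (1 rows):
orders.dept | max_price
fin | 9
After ORDER BY (1 rows):
orders.dept | max_price
fin | 9

== RESULT ==
orders.dept | max_price
fin | 9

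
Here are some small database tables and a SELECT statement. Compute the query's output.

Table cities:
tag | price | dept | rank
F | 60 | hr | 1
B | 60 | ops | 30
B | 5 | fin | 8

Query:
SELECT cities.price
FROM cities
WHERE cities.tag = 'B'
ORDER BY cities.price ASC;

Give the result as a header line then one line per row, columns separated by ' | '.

After WHERE (2 rows):
cities.tag | cities.price | cities.dept | cities.rank
B | 60 | ops | 30
B | 5 | fin | 8
After SELECT (2 rows):
cities.price
60
5
After ORDER BY (2 rows):
cities.price
5
60

== RESULT ==
cities.price
5
60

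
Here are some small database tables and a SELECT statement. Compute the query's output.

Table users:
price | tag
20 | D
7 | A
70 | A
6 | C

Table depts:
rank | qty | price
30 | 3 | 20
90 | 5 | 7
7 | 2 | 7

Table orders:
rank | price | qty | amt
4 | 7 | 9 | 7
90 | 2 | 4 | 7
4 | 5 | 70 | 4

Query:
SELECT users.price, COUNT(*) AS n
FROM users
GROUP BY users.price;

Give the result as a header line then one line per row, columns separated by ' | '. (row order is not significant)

== RESULT ==
users.price | n
20 | 1
7 | 1
70 | 1
6 | 1

Derivation:
After GROUP BY (4 rows):
users.price | n
20 | 1
7 | 1
70 | 1
6 | 1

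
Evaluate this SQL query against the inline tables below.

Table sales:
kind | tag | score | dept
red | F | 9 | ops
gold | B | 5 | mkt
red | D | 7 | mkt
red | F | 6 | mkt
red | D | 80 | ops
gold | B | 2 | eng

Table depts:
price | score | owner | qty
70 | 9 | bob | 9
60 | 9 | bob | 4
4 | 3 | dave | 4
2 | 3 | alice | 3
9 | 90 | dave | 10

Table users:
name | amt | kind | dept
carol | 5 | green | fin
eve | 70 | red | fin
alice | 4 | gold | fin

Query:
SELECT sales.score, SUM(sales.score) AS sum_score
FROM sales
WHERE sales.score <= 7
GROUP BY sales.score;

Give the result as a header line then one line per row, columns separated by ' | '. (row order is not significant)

After WHERE (4 rows):
sales.kind | sales.tag | sales.score | sales.dept
gold | B | 5 | mkt
red | D | 7 | mkt
red | F | 6 | mkt
gold | B | 2 | eng
After GROUP BY (4 rows):
sales.score | sum_score
5 | 5
7 | 7
6 | 6
2 | 2

== RESULT ==
sales.score | sum_score
5 | 5
7 | 7
6 | 6
2 | 2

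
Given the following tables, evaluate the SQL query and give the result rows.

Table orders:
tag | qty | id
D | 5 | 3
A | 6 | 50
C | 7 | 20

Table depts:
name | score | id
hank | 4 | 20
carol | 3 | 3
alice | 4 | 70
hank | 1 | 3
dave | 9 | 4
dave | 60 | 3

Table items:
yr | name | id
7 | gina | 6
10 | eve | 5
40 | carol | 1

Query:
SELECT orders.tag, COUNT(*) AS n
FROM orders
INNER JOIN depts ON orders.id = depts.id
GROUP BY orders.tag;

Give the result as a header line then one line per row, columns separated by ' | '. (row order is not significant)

== RESULT ==
orders.tag | n
D | 3
C | 1

Derivation:
After JOIN depts (4 rows):
orders.tag | orders.qty | orders.id | depts.name | depts.score | depts.id
D | 5 | 3 | carol | 3 | 3
D | 5 | 3 | hank | 1 | 3
D | 5 | 3 | dave | 60 | 3
C | 7 | 20 | hank | 4 | 20
After GROUP BY (2 rows):
orders.tag | n
D | 3
C | 1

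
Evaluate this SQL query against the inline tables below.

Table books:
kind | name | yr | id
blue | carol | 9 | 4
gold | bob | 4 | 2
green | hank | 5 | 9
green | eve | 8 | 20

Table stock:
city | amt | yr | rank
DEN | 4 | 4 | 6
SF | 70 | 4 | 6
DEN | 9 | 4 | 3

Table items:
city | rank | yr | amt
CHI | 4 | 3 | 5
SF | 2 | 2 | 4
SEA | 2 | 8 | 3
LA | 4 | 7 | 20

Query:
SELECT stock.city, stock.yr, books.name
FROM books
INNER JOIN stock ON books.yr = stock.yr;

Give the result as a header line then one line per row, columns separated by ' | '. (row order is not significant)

After JOIN stock (3 rows):
books.kind | books.name | books.yr | books.id | stock.city | stock.amt | stock.yr | stock.rank
gold | bob | 4 | 2 | DEN | 4 | 4 | 6
gold | bob | 4 | 2 | SF | 70 | 4 | 6
gold | bob | 4 | 2 | DEN | 9 | 4 | 3
After SELECT (3 rows):
stock.city | stock.yr | books.name
DEN | 4 | bob
SF | 4 | bob
DEN | 4 | bob

== RESULT ==
stock.city | stock.yr | books.name
DEN | 4 | bob
SF | 4 | bob
DEN | 4 | bob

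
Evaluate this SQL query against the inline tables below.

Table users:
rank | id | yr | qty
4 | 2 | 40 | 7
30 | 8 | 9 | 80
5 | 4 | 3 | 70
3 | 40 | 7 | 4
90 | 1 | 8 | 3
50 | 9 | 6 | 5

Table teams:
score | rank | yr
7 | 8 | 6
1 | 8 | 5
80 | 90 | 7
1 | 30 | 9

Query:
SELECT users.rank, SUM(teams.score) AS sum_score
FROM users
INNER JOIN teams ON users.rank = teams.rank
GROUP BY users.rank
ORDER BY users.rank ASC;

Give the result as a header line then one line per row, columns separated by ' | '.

After JOIN teams (2 rows):
users.rank | users.id | users.yr | users.qty | teams.score | teams.rank | teams.yr
30 | 8 | 9 | 80 | 1 | 30 | 9
90 | 1 | 8 | 3 | 80 | 90 | 7
After GROUP BY (2 rows):
users.rank | sum_score
30 | 1
90 | 80
After ORDER BY (2 rows):
users.rank | sum_score
30 | 1
90 | 80

== RESULT ==
users.rank | sum_score
30 | 1
90 | 80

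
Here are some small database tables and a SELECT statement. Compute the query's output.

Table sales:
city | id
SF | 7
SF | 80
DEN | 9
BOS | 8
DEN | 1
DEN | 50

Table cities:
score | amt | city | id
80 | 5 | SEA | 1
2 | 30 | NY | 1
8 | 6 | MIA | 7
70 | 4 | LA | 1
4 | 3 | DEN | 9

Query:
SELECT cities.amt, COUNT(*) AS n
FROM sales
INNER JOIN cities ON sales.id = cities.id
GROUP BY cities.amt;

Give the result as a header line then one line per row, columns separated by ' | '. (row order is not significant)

After JOIN cities (5 rows):
sales.city | sales.id | cities.score | cities.amt | cities.city | cities.id
SF | 7 | 8 | 6 | MIA | 7
DEN | 9 | 4 | 3 | DEN | 9
DEN | 1 | 80 | 5 | SEA | 1
DEN | 1 | 2 | 30 | NY | 1
DEN | 1 | 70 | 4 | LA | 1
After GROUP BY (5 rows):
cities.amt | n
6 | 1
3 | 1
5 | 1
30 | 1
4 | 1

== RESULT ==
cities.amt | n
6 | 1
3 | 1
5 | 1
30 | 1
4 | 1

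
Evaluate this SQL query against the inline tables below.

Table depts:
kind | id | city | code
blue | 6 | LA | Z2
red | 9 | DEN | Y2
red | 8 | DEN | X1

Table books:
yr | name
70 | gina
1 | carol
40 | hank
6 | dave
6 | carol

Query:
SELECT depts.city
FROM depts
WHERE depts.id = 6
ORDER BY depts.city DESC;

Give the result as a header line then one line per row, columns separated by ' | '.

After WHERE (1 rows):
depts.kind | depts.id | depts.city | depts.code
blue | 6 | LA | Z2
After SELECT (1 rows):
depts.city
LA
After ORDER BY (1 rows):
depts.city
LA

== RESULT ==
depts.city
LA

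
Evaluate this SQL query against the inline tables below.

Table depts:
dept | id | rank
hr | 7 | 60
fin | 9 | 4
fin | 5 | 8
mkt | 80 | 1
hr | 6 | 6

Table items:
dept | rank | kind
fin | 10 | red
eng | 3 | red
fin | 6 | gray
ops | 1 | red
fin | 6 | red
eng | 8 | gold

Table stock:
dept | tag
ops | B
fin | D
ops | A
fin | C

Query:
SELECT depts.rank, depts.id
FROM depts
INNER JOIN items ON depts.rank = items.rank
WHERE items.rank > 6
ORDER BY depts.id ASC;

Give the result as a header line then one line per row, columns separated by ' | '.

== RESULT ==
depts.rank | depts.id
8 | 5

Derivation:
After JOIN items (4 rows):
depts.dept | depts.id | depts.rank | items.dept | items.rank | items.kind
fin | 5 | 8 | eng | 8 | gold
mkt | 80 | 1 | ops | 1 | red
hr | 6 | 6 | fin | 6 | gray
hr | 6 | 6 | fin | 6 | red
After WHERE (1 rows):
depts.dept | depts.id | depts.rank | items.dept | items.rank | items.kind
fin | 5 | 8 | eng | 8 | gold
After SELECT (1 rows):
depts.rank | depts.id
8 | 5
After ORDER BY (1 rows):
depts.rank | depts.id
8 | 5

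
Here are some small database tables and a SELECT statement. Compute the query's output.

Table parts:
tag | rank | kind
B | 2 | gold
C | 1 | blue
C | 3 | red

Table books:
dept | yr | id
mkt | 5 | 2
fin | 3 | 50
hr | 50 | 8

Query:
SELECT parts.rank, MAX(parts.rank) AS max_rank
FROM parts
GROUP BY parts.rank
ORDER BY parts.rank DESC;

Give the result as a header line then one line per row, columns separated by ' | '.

== RESULT ==
parts.rank | max_rank
3 | 3
2 | 2
1 | 1

Derivation:
After GROUP BY (3 rows):
parts.rank | max_rank
2 | 2
1 | 1
3 | 3
After ORDER BY (3 rows):
parts.rank | max_rank
3 | 3
2 | 2
1 | 1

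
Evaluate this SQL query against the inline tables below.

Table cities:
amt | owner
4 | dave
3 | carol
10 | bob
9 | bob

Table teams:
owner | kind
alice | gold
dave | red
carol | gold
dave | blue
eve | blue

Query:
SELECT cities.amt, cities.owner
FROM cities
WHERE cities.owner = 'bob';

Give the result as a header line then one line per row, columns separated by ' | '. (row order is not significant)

== RESULT ==
cities.amt | cities.owner
10 | bob
9 | bob

Derivation:
After WHERE (2 rows):
cities.amt | cities.owner
10 | bob
9 | bob
After SELECT (2 rows):
cities.amt | cities.owner
10 | bob
9 | bob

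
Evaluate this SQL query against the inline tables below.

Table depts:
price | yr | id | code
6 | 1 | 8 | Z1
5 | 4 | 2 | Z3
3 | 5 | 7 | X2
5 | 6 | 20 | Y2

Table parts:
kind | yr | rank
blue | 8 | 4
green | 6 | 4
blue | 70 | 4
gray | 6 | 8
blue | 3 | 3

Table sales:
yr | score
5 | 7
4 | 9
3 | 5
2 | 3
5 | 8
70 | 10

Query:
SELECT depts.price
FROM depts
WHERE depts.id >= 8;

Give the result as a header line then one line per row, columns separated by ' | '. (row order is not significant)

After WHERE (2 rows):
depts.price | depts.yr | depts.id | depts.code
6 | 1 | 8 | Z1
5 | 6 | 20 | Y2
After SELECT (2 rows):
depts.price
6
5

== RESULT ==
depts.price
6
5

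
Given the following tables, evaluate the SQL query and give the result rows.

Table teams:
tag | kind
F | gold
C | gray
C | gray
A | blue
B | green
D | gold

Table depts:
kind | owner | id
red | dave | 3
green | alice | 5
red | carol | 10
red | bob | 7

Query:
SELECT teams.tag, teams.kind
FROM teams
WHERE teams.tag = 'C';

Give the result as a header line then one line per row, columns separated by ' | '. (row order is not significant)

After WHERE (2 rows):
teams.tag | teams.kind
C | gray
C | gray
After SELECT (2 rows):
teams.tag | teams.kind
C | gray
C | gray

== RESULT ==
teams.tag | teams.kind
C | gray
C | gray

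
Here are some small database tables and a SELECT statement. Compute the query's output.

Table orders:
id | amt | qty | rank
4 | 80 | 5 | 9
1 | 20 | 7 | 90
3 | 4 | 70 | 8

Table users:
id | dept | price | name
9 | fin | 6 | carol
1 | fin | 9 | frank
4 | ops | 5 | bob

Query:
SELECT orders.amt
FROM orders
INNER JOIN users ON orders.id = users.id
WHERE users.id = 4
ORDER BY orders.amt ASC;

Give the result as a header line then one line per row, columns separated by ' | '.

After JOIN users (2 rows):
orders.id | orders.amt | orders.qty | orders.rank | users.id | users.dept | users.price | users.name
4 | 80 | 5 | 9 | 4 | ops | 5 | bob
1 | 20 | 7 | 90 | 1 | fin | 9 | frank
After WHERE (1 rows):
orders.id | orders.amt | orders.qty | orders.rank | users.id | users.dept | users.price | users.name
4 | 80 | 5 | 9 | 4 | ops | 5 | bob
After SELECT (1 rows):
orders.amt
80
After ORDER BY (1 rows):
orders.amt
80

== RESULT ==
orders.amt
80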